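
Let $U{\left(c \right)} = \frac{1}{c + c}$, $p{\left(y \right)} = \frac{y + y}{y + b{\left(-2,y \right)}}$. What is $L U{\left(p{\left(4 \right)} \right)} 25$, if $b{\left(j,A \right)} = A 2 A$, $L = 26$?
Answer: $\frac{2925}{2} \approx 1462.5$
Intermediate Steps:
$b{\left(j,A \right)} = 2 A^{2}$ ($b{\left(j,A \right)} = 2 A A = 2 A^{2}$)
$p{\left(y \right)} = \frac{2 y}{y + 2 y^{2}}$ ($p{\left(y \right)} = \frac{y + y}{y + 2 y^{2}} = \frac{2 y}{y + 2 y^{2}}$)
$U{\left(c \right)} = \frac{1}{2 c}$
$L U{\left(p{\left(4 \right)} \right)} 25 = 26 \frac{1}{2 \frac{2}{1 + 2 \cdot 4}} \cdot 25 = 26 \frac{1}{2 \frac{2}{1 + 8}} \cdot 25 = 26 \frac{1}{2 \cdot \frac{2}{9}} \cdot 25 = 26 \cdot \frac{1}{2} \cdot \frac{9}{2} \cdot 25 = 26 \cdot \frac{9}{4} \cdot 25 = \frac{117}{2} \cdot 25 = \frac{2925}{2}$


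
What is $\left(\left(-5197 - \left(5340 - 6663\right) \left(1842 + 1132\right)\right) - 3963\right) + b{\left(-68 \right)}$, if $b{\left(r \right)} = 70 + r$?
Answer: $3925444$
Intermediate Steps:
$\left(\left(-5197 - \left(5340 - 6663\right) \left(1842 + 1132\right)\right) - 3963\right) + b{\left(-68 \right)} = \left(\left(-5197 - \left(5340 - 6663\right) \left(1842 + 1132\right)\right) - 3963\right) + \left(70 - 68\right) = \left(\left(-5197 - \left(-1323\right) 2974\right) - 3963\right) + 2 = \left(\left(-5197 - -3934602\right) - 3963\right) + 2 = \left(\left(-5197 + 3934602\right) - 3963\right) + 2 = \left(3929405 - 3963\right) + 2 = 3925442 + 2 = 3925444$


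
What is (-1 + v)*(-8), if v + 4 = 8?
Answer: -24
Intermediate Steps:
v = 4 (v = -4 + 8 = 4)
(-1 + v)*(-8) = (-1 + 4)*(-8) = 3*(-8) = -24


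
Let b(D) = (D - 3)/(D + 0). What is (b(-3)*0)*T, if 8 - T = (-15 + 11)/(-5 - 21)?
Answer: 0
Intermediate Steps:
b(D) = (-3 + D)/D
T = 102/13 (T = 8 - (-15 + 11)/(-5 - 21) = 8 - (-4)/(-26) = 8 - (-4)*(-1)/26 = 8 - 1*2/13 = 8 - 2/13 = 102/13 ≈ 7.8462)
(b(-3)*0)*T = (((-3 - 3)/(-3))*0)*(102/13) = (-1/3*(-6)*0)*(102/13) = (2*0)*(102/13) = 0*(102/13) = 0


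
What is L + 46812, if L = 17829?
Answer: 64641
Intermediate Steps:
L + 46812 = 17829 + 46812 = 64641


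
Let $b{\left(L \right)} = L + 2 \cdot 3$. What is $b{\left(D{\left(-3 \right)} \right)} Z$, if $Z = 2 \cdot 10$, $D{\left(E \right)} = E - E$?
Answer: $120$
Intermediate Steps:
$D{\left(E \right)} = 0$
$Z = 20$
$b{\left(L \right)} = 6 + L$ ($b{\left(L \right)} = L + 6 = 6 + L$)
$b{\left(D{\left(-3 \right)} \right)} Z = \left(6 + 0\right) 20 = 6 \cdot 20 = 120$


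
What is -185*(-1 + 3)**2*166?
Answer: -122840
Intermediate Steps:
-185*(-1 + 3)**2*166 = -185*2**2*166 = -185*4*166 = -740*166 = -122840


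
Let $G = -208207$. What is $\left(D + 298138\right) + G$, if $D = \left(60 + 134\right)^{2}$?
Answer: $127567$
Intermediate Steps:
$D = 37636$ ($D = 194^{2} = 37636$)
$\left(D + 298138\right) + G = \left(37636 + 298138\right) - 208207 = 335774 - 208207 = 127567$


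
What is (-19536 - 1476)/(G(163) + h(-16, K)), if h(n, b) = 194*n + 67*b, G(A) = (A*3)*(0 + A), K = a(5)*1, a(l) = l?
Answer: -3502/12823 ≈ -0.27310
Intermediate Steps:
K = 5 (K = 5*1 = 5)
G(A) = 3*A² (G(A) = (3*A)*A = 3*A²)
h(n, b) = 67*b + 194*n
(-19536 - 1476)/(G(163) + h(-16, K)) = (-19536 - 1476)/(3*163² + (67*5 + 194*(-16))) = -21012/(3*26569 + (335 - 3104)) = -21012/(79707 - 2769) = -21012/76938 = -21012*1/76938 = -3502/12823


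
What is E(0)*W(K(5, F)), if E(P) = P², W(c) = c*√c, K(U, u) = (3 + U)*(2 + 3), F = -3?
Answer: 0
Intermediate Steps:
K(U, u) = 15 + 5*U (K(U, u) = (3 + U)*5 = 15 + 5*U)
W(c) = c^(3/2)
E(0)*W(K(5, F)) = 0²*(15 + 5*5)^(3/2) = 0*(15 + 25)^(3/2) = 0*40^(3/2) = 0*(80*√10) = 0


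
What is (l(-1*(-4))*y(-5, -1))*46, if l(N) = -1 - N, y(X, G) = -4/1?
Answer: 920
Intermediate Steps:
y(X, G) = -4 (y(X, G) = -4*1 = -4)
(l(-1*(-4))*y(-5, -1))*46 = ((-1 - (-1)*(-4))*(-4))*46 = ((-1 - 1*4)*(-4))*46 = ((-1 - 4)*(-4))*46 = -5*(-4)*46 = 20*46 = 920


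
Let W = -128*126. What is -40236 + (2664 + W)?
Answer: -53700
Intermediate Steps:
W = -16128
-40236 + (2664 + W) = -40236 + (2664 - 16128) = -40236 - 13464 = -53700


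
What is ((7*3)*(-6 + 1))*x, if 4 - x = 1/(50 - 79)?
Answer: -12285/29 ≈ -423.62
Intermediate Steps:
x = 117/29 (x = 4 - 1/(50 - 79) = 4 - 1/(-29) = 4 - 1*(-1/29) = 4 + 1/29 = 117/29 ≈ 4.0345)
((7*3)*(-6 + 1))*x = ((7*3)*(-6 + 1))*(117/29) = (21*(-5))*(117/29) = -105*117/29 = -12285/29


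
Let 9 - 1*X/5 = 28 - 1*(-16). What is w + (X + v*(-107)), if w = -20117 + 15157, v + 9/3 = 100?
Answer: -15514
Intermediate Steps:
v = 97 (v = -3 + 100 = 97)
X = -175 (X = 45 - 5*(28 - 1*(-16)) = 45 - 5*(28 + 16) = 45 - 5*44 = 45 - 220 = -175)
w = -4960
w + (X + v*(-107)) = -4960 + (-175 + 97*(-107)) = -4960 + (-175 - 10379) = -4960 - 10554 = -15514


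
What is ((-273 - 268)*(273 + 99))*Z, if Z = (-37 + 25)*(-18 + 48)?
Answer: 72450720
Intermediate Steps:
Z = -360 (Z = -12*30 = -360)
((-273 - 268)*(273 + 99))*Z = ((-273 - 268)*(273 + 99))*(-360) = -541*372*(-360) = -201252*(-360) = 72450720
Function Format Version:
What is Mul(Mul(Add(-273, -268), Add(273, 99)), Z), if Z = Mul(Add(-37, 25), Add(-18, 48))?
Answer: 72450720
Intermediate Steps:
Z = -360 (Z = Mul(-12, 30) = -360)
Mul(Mul(Add(-273, -268), Add(273, 99)), Z) = Mul(Mul(Add(-273, -268), Add(273, 99)), -360) = Mul(Mul(-541, 372), -360) = Mul(-201252, -360) = 72450720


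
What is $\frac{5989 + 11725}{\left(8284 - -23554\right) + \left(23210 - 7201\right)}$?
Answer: $\frac{17714}{47847} \approx 0.37022$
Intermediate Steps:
$\frac{5989 + 11725}{\left(8284 - -23554\right) + \left(23210 - 7201\right)} = \frac{17714}{\left(8284 + 23554\right) + 16009} = \frac{17714}{31838 + 16009} = \frac{17714}{47847}$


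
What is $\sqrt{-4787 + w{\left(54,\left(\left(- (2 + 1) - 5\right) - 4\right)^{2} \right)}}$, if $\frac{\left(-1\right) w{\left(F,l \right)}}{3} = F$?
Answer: $7 i \sqrt{101} \approx 70.349 i$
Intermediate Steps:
$w{\left(F,l \right)} = - 3 F$
$\sqrt{-4787 + w{\left(54,\left(\left(- (2 + 1) - 5\right) - 4\right)^{2} \right)}} = \sqrt{-4787 - 162} = \sqrt{-4949} = 7 i \sqrt{101}$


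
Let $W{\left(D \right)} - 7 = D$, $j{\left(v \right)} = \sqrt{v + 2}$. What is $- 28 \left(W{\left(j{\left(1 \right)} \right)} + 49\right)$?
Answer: $-1568 - 28 \sqrt{3} \approx -1616.5$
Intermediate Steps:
$j{\left(v \right)} = \sqrt{2 + v}$
$W{\left(D \right)} = 7 + D$
$- 28 \left(W{\left(j{\left(1 \right)} \right)} + 49\right) = - 28 \left(\left(7 + \sqrt{2 + 1}\right) + 49\right) = - 28 \left(\left(7 + \sqrt{3}\right) + 49\right) = - 28 \left(56 + \sqrt{3}\right) = -1568 - 28 \sqrt{3}$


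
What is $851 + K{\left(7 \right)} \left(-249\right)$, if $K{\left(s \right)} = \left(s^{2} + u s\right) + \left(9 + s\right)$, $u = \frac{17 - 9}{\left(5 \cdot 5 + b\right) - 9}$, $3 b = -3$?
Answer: $- \frac{81318}{5} \approx -16264.0$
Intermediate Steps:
$b = -1$ ($b = \frac{1}{3} \left(-3\right) = -1$)
$u = \frac{8}{15}$ ($u = \frac{17 - 9}{\left(5 \cdot 5 - 1\right) - 9} = \frac{8}{\left(25 - 1\right) - 9} = \frac{8}{24 - 9} = \frac{8}{15} \approx 0.53333$)
$K{\left(s \right)} = 9 + s^{2} + \frac{23 s}{15}$ ($K{\left(s \right)} = \left(s^{2} + \frac{8 s}{15}\right) + \left(9 + s\right) = 9 + s^{2} + \frac{23 s}{15}$)
$851 + K{\left(7 \right)} \left(-249\right) = 851 + \left(9 + 7^{2} + \frac{23}{15} \cdot 7\right) \left(-249\right) = 851 + \left(9 + 49 + \frac{161}{15}\right) \left(-249\right) = 851 + \frac{1031}{15} \left(-249\right) = 851 - \frac{85573}{5} = - \frac{81318}{5}$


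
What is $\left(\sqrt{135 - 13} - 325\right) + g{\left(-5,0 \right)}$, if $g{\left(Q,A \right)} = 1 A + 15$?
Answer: $-310 + \sqrt{122} \approx -298.95$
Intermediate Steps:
$g{\left(Q,A \right)} = 15 + A$ ($g{\left(Q,A \right)} = A + 15 = 15 + A$)
$\left(\sqrt{135 - 13} - 325\right) + g{\left(-5,0 \right)} = \left(\sqrt{135 - 13} - 325\right) + \left(15 + 0\right) = \left(\sqrt{122} - 325\right) + 15 = \left(-325 + \sqrt{122}\right) + 15 = -310 + \sqrt{122}$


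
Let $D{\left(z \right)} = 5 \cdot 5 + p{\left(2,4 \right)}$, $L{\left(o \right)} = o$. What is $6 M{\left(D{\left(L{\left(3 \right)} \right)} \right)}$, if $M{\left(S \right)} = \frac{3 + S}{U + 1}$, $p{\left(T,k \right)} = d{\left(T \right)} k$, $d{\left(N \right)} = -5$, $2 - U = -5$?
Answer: $6$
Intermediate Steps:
$U = 7$ ($U = 2 - -5 = 2 + 5 = 7$)
$p{\left(T,k \right)} = - 5 k$
$D{\left(z \right)} = 5$ ($D{\left(z \right)} = 5 \cdot 5 - 20 = 25 - 20 = 5$)
$M{\left(S \right)} = \frac{3}{8} + \frac{S}{8}$ ($M{\left(S \right)} = \frac{3 + S}{7 + 1} = \frac{3 + S}{8} = \left(3 + S\right) \frac{1}{8} = \frac{3}{8} + \frac{S}{8}$)
$6 M{\left(D{\left(L{\left(3 \right)} \right)} \right)} = 6 \left(\frac{3}{8} + \frac{1}{8} \cdot 5\right) = 6 \left(\frac{3}{8} + \frac{5}{8}\right) = 6 \cdot 1 = 6$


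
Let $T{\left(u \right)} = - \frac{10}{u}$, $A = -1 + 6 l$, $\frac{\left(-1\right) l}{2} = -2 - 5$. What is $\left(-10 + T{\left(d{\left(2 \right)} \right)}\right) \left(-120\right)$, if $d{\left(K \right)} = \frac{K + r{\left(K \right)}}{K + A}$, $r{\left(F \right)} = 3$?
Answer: $21600$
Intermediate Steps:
$l = 14$ ($l = - 2 \left(-2 - 5\right) = \left(-2\right) \left(-7\right) = 14$)
$A = 83$ ($A = -1 + 6 \cdot 14 = -1 + 84 = 83$)
$d{\left(K \right)} = \frac{3 + K}{83 + K}$ ($d{\left(K \right)} = \frac{K + 3}{K + 83} = \frac{3 + K}{83 + K}$)
$\left(-10 + T{\left(d{\left(2 \right)} \right)}\right) \left(-120\right) = \left(-10 - \frac{10}{\frac{1}{83 + 2} \left(3 + 2\right)}\right) \left(-120\right) = \left(-10 - \frac{10}{\frac{1}{85} \cdot 5}\right) \left(-120\right) = \left(-10 - 10 \frac{1}{\frac{1}{17}}\right) \left(-120\right) = \left(-10 - 170\right) \left(-120\right) = \left(-180\right) \left(-120\right) = 21600$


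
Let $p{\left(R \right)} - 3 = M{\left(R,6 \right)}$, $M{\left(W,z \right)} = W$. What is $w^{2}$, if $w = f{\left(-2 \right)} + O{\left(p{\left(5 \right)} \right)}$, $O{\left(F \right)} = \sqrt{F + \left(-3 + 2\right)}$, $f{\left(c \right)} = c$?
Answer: $\left(2 - \sqrt{7}\right)^{2} \approx 0.41699$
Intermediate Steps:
$p{\left(R \right)} = 3 + R$
$O{\left(F \right)} = \sqrt{-1 + F}$ ($O{\left(F \right)} = \sqrt{F - 1} = \sqrt{-1 + F}$)
$w = -2 + \sqrt{7}$ ($w = -2 + \sqrt{-1 + \left(3 + 5\right)} = -2 + \sqrt{-1 + 8} = -2 + \sqrt{7} \approx 0.64575$)
$w^{2} = \left(-2 + \sqrt{7}\right)^{2}$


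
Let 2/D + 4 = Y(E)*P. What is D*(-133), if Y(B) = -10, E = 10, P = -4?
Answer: -133/18 ≈ -7.3889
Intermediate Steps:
D = 1/18 (D = 2/(-4 - 10*(-4)) = 2/(-4 + 40) = 2/36 = 2*(1/36) = 1/18 ≈ 0.055556)
D*(-133) = (1/18)*(-133) = -133/18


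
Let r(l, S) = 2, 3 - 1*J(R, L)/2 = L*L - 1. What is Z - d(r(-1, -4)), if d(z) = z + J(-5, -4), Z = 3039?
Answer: 3061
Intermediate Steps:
J(R, L) = 8 - 2*L² (J(R, L) = 6 - 2*(L*L - 1) = 6 - 2*(L² - 1) = 6 - 2*(-1 + L²) = 6 + (2 - 2*L²) = 8 - 2*L²)
d(z) = -24 + z (d(z) = z + (8 - 2*(-4)²) = z + (8 - 2*16) = z + (8 - 32) = z - 24 = -24 + z)
Z - d(r(-1, -4)) = 3039 - (-24 + 2) = 3039 - 1*(-22) = 3039 + 22 = 3061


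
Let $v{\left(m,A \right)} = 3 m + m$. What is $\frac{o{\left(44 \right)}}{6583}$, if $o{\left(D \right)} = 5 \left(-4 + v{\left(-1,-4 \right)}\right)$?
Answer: $- \frac{40}{6583} \approx -0.0060763$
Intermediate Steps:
$v{\left(m,A \right)} = 4 m$
$o{\left(D \right)} = -40$ ($o{\left(D \right)} = 5 \left(-4 + 4 \left(-1\right)\right) = 5 \left(-4 - 4\right) = 5 \left(-8\right) = -40$)
$\frac{o{\left(44 \right)}}{6583} = - \frac{40}{6583}$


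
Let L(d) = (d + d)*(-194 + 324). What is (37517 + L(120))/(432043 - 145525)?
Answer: 68717/286518 ≈ 0.23983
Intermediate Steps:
L(d) = 260*d (L(d) = (2*d)*130 = 260*d)
(37517 + L(120))/(432043 - 145525) = (37517 + 260*120)/(432043 - 145525) = (37517 + 31200)/286518 = 68717*(1/286518) = 68717/286518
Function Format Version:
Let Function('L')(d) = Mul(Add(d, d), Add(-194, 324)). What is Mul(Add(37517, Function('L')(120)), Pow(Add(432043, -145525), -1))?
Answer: Rational(68717, 286518) ≈ 0.23983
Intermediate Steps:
Function('L')(d) = Mul(260, d) (Function('L')(d) = Mul(Mul(2, d), 130) = Mul(260, d))
Mul(Add(37517, Function('L')(120)), Pow(Add(432043, -145525), -1)) = Mul(Add(37517, Mul(260, 120)), Pow(Add(432043, -145525), -1)) = Mul(Add(37517, 31200), Pow(286518, -1)) = Mul(68717, Rational(1, 286518)) = Rational(68717, 286518)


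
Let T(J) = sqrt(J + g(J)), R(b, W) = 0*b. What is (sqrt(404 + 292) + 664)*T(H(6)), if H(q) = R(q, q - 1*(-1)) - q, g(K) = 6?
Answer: 0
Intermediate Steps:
R(b, W) = 0
H(q) = -q (H(q) = 0 - q = -q)
T(J) = sqrt(6 + J) (T(J) = sqrt(J + 6) = sqrt(6 + J))
(sqrt(404 + 292) + 664)*T(H(6)) = (sqrt(404 + 292) + 664)*sqrt(6 - 1*6) = (sqrt(696) + 664)*sqrt(6 - 6) = (2*sqrt(174) + 664)*sqrt(0) = (664 + 2*sqrt(174))*0 = 0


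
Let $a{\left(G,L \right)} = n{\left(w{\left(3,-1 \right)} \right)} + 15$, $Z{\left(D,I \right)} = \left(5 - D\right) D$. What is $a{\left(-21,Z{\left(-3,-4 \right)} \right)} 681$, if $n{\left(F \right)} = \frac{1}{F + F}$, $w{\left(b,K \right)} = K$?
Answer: $\frac{19749}{2} \approx 9874.5$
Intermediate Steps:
$n{\left(F \right)} = \frac{1}{2 F}$
$Z{\left(D,I \right)} = D \left(5 - D\right)$
$a{\left(G,L \right)} = \frac{29}{2}$ ($a{\left(G,L \right)} = \frac{1}{2 \left(-1\right)} + 15 = \frac{1}{2} \left(-1\right) + 15 = - \frac{1}{2} + 15 = \frac{29}{2}$)
$a{\left(-21,Z{\left(-3,-4 \right)} \right)} 681 = \frac{29}{2} \cdot 681 = \frac{19749}{2}$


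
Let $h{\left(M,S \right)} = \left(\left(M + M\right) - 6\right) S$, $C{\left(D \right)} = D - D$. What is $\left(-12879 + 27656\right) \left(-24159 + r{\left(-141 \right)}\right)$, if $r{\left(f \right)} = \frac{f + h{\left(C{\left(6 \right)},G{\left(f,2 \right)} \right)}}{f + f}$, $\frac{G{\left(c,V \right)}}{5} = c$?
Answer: $- \frac{714423619}{2} \approx -3.5721 \cdot 10^{8}$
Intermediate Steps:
$G{\left(c,V \right)} = 5 c$
$C{\left(D \right)} = 0$
$h{\left(M,S \right)} = S \left(-6 + 2 M\right)$ ($h{\left(M,S \right)} = \left(2 M - 6\right) S = \left(-6 + 2 M\right) S = S \left(-6 + 2 M\right)$)
$r{\left(f \right)} = - \frac{29}{2}$ ($r{\left(f \right)} = \frac{f + 2 \cdot 5 f \left(-3 + 0\right)}{f + f} = \frac{f + 2 \cdot 5 f \left(-3\right)}{2 f} = \left(f - 30 f\right) \frac{1}{2 f} = - 29 f \frac{1}{2 f} = - \frac{29}{2}$)
$\left(-12879 + 27656\right) \left(-24159 + r{\left(-141 \right)}\right) = \left(-12879 + 27656\right) \left(-24159 - \frac{29}{2}\right) = 14777 \left(- \frac{48347}{2}\right) = - \frac{714423619}{2}$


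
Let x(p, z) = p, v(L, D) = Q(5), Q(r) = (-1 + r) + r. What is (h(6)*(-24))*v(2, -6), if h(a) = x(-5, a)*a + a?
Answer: 5184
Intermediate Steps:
Q(r) = -1 + 2*r
v(L, D) = 9 (v(L, D) = -1 + 2*5 = -1 + 10 = 9)
h(a) = -4*a (h(a) = -5*a + a = -4*a)
(h(6)*(-24))*v(2, -6) = (-4*6*(-24))*9 = -24*(-24)*9 = 576*9 = 5184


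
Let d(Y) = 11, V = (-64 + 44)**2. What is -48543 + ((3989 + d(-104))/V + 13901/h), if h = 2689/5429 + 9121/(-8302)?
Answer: -278048275383/3884833 ≈ -71573.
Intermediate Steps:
V = 400 (V = (-20)**2 = 400)
h = -3884833/6438794 (h = 2689*(1/5429) + 9121*(-1/8302) = 2689/5429 - 1303/1186 = -3884833/6438794 ≈ -0.60335)
-48543 + ((3989 + d(-104))/V + 13901/h) = -48543 + ((3989 + 11)/400 + 13901/(-3884833/6438794)) = -48543 + (4000*(1/400) + 13901*(-6438794/3884833)) = -48543 + (10 - 89505675394/3884833) = -48543 - 89466827064/3884833 = -278048275383/3884833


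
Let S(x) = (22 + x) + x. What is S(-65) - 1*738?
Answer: -846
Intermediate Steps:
S(x) = 22 + 2*x
S(-65) - 1*738 = (22 + 2*(-65)) - 1*738 = (22 - 130) - 738 = -108 - 738 = -846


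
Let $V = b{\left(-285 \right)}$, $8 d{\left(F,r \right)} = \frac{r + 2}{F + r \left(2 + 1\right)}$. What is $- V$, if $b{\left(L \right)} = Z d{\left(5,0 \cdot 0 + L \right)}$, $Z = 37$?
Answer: $- \frac{10471}{6800} \approx -1.5399$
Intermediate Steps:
$d{\left(F,r \right)} = \frac{2 + r}{8 \left(F + 3 r\right)}$ ($d{\left(F,r \right)} = \frac{\left(r + 2\right) \frac{1}{F + r \left(2 + 1\right)}}{8} = \frac{\left(2 + r\right) \frac{1}{F + r 3}}{8} = \frac{\left(2 + r\right) \frac{1}{F + 3 r}}{8} = \frac{\frac{1}{F + 3 r} \left(2 + r\right)}{8} = \frac{2 + r}{8 \left(F + 3 r\right)}$)
$b{\left(L \right)} = \frac{37 \left(2 + L\right)}{8 \left(5 + 3 L\right)}$ ($b{\left(L \right)} = 37 \frac{2 + \left(0 \cdot 0 + L\right)}{8 \left(5 + 3 \left(0 \cdot 0 + L\right)\right)} = 37 \frac{2 + \left(0 + L\right)}{8 \left(5 + 3 \left(0 + L\right)\right)} = 37 \frac{2 + L}{8 \left(5 + 3 L\right)} = \frac{37 \left(2 + L\right)}{8 \left(5 + 3 L\right)}$)
$V = \frac{10471}{6800}$ ($V = \frac{37 \left(2 - 285\right)}{8 \left(5 + 3 \left(-285\right)\right)} = \frac{37}{8} \frac{1}{5 - 855} \left(-283\right) = \frac{37}{8} \frac{1}{-850} \left(-283\right) = \frac{37}{8} \left(- \frac{1}{850}\right) \left(-283\right) = \frac{10471}{6800} \approx 1.5399$)
$- V = \left(-1\right) \frac{10471}{6800} = - \frac{10471}{6800}$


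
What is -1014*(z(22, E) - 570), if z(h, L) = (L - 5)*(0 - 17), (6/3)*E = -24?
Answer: 284934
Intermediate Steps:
E = -12 (E = (½)*(-24) = -12)
z(h, L) = 85 - 17*L (z(h, L) = (-5 + L)*(-17) = 85 - 17*L)
-1014*(z(22, E) - 570) = -1014*((85 - 17*(-12)) - 570) = -1014*((85 + 204) - 570) = -1014*(289 - 570) = -1014*(-281) = 284934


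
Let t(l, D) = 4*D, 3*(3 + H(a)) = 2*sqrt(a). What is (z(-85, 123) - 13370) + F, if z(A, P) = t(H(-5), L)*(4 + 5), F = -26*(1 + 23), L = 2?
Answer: -13922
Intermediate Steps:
H(a) = -3 + 2*sqrt(a)/3 (H(a) = -3 + (2*sqrt(a))/3 = -3 + 2*sqrt(a)/3)
F = -624 (F = -26*24 = -624)
z(A, P) = 72 (z(A, P) = (4*2)*(4 + 5) = 8*9 = 72)
(z(-85, 123) - 13370) + F = (72 - 13370) - 624 = -13298 - 624 = -13922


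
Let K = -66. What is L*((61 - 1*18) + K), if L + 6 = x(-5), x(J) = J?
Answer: 253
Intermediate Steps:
L = -11 (L = -6 - 5 = -11)
L*((61 - 1*18) + K) = -11*((61 - 1*18) - 66) = -11*((61 - 18) - 66) = -11*(43 - 66) = -11*(-23) = 253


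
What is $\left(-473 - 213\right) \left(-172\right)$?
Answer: $117992$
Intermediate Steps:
$\left(-473 - 213\right) \left(-172\right) = \left(-686\right) \left(-172\right) = 117992$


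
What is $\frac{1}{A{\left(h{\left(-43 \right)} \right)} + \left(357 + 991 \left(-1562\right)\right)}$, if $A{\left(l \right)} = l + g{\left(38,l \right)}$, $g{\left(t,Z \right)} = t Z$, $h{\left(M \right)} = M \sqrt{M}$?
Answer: $\frac{i}{13 \left(- 119045 i + 129 \sqrt{43}\right)} \approx -6.4614 \cdot 10^{-7} + 4.5913 \cdot 10^{-9} i$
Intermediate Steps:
$h{\left(M \right)} = M^{\frac{3}{2}}$
$g{\left(t,Z \right)} = Z t$
$A{\left(l \right)} = 39 l$ ($A{\left(l \right)} = l + l 38 = l + 38 l = 39 l$)
$\frac{1}{A{\left(h{\left(-43 \right)} \right)} + \left(357 + 991 \left(-1562\right)\right)} = \frac{1}{39 \left(-43\right)^{\frac{3}{2}} + \left(357 + 991 \left(-1562\right)\right)} = \frac{1}{39 \left(- 43 i \sqrt{43}\right) + \left(357 - 1547942\right)} = \frac{1}{- 1677 i \sqrt{43} - 1547585} = \frac{1}{-1547585 - 1677 i \sqrt{43}}$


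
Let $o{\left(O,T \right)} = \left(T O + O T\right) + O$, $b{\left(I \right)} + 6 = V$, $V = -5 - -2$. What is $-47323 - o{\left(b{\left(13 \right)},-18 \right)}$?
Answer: $-47638$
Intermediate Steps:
$V = -3$ ($V = -5 + 2 = -3$)
$b{\left(I \right)} = -9$ ($b{\left(I \right)} = -6 - 3 = -9$)
$o{\left(O,T \right)} = O + 2 O T$ ($o{\left(O,T \right)} = \left(O T + O T\right) + O = 2 O T + O = O + 2 O T$)
$-47323 - o{\left(b{\left(13 \right)},-18 \right)} = -47323 - - 9 \left(1 + 2 \left(-18\right)\right) = -47323 - - 9 \left(1 - 36\right) = -47323 - \left(-9\right) \left(-35\right) = -47323 - 315 = -47638$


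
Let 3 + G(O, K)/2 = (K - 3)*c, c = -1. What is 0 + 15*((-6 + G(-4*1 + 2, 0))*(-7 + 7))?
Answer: 0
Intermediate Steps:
G(O, K) = -2*K (G(O, K) = -6 + 2*((K - 3)*(-1)) = -6 + 2*((-3 + K)*(-1)) = -6 + 2*(3 - K) = -6 + (6 - 2*K) = -2*K)
0 + 15*((-6 + G(-4*1 + 2, 0))*(-7 + 7)) = 0 + 15*((-6 - 2*0)*(-7 + 7)) = 0 + 15*((-6 + 0)*0) = 0 + 15*(-6*0) = 0 + 15*0 = 0 + 0 = 0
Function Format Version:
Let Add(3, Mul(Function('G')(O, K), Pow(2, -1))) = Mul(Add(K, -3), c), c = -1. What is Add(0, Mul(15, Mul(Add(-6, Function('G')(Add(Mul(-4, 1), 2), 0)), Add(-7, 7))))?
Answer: 0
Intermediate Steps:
Function('G')(O, K) = Mul(-2, K) (Function('G')(O, K) = Add(-6, Mul(2, Mul(Add(K, -3), -1))) = Add(-6, Mul(2, Mul(Add(-3, K), -1))) = Add(-6, Mul(2, Add(3, Mul(-1, K)))) = Add(-6, Add(6, Mul(-2, K))) = Mul(-2, K))
Add(0, Mul(15, Mul(Add(-6, Function('G')(Add(Mul(-4, 1), 2), 0)), Add(-7, 7)))) = Add(0, Mul(15, Mul(Add(-6, Mul(-2, 0)), Add(-7, 7)))) = Add(0, Mul(15, Mul(Add(-6, 0), 0))) = Add(0, Mul(15, Mul(-6, 0))) = Add(0, Mul(15, 0)) = Add(0, 0) = 0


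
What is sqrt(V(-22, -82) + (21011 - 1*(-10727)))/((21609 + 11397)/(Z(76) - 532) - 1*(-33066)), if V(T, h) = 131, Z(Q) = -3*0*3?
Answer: 266*sqrt(3541)/2926351 ≈ 0.0054090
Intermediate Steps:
Z(Q) = 0 (Z(Q) = 0*3 = 0)
sqrt(V(-22, -82) + (21011 - 1*(-10727)))/((21609 + 11397)/(Z(76) - 532) - 1*(-33066)) = sqrt(131 + (21011 - 1*(-10727)))/((21609 + 11397)/(0 - 532) - 1*(-33066)) = sqrt(131 + (21011 + 10727))/(33006/(-532) + 33066) = sqrt(131 + 31738)/(33006*(-1/532) + 33066) = sqrt(31869)/(-16503/266 + 33066) = (3*sqrt(3541))/(8779053/266) = (3*sqrt(3541))*(266/8779053) = 266*sqrt(3541)/2926351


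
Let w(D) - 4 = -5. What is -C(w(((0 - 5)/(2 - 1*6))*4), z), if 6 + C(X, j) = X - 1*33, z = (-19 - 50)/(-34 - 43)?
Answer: 40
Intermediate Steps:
w(D) = -1 (w(D) = 4 - 5 = -1)
z = 69/77 (z = -69/(-77) = -69*(-1/77) = 69/77 ≈ 0.89610)
C(X, j) = -39 + X (C(X, j) = -6 + (X - 1*33) = -6 + (X - 33) = -6 + (-33 + X) = -39 + X)
-C(w(((0 - 5)/(2 - 1*6))*4), z) = -(-39 - 1) = -1*(-40) = 40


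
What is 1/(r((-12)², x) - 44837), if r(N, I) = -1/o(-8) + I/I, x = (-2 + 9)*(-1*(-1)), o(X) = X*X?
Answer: -64/2869505 ≈ -2.2303e-5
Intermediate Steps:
o(X) = X²
x = 7 (x = 7*1 = 7)
r(N, I) = 63/64 (r(N, I) = -1/((-8)²) + I/I = -1/64 + 1 = 63/64)
1/(r((-12)², x) - 44837) = 1/(63/64 - 44837) = 1/(-2869505/64) = -64/2869505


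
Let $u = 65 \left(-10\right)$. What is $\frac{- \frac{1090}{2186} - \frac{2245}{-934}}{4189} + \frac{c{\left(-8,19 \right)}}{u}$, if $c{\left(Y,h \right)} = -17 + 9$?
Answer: $\frac{17737609047}{1389827048350} \approx 0.012762$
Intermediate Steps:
$u = -650$
$c{\left(Y,h \right)} = -8$
$\frac{- \frac{1090}{2186} - \frac{2245}{-934}}{4189} + \frac{c{\left(-8,19 \right)}}{u} = \frac{- \frac{1090}{2186} - \frac{2245}{-934}}{4189} - \frac{8}{-650} = \left(\left(-1090\right) \frac{1}{2186} - - \frac{2245}{934}\right) \frac{1}{4189} - - \frac{4}{325} = \left(- \frac{545}{1093} + \frac{2245}{934}\right) \frac{1}{4189} + \frac{4}{325} = \frac{1944755}{1020862} \cdot \frac{1}{4189} + \frac{4}{325} = \frac{1944755}{4276390918} + \frac{4}{325} = \frac{17737609047}{1389827048350}$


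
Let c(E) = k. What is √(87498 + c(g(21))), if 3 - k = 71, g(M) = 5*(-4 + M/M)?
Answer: √87430 ≈ 295.69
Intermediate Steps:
g(M) = -15 (g(M) = 5*(-4 + 1) = 5*(-3) = -15)
k = -68 (k = 3 - 1*71 = 3 - 71 = -68)
c(E) = -68
√(87498 + c(g(21))) = √(87498 - 68) = √87430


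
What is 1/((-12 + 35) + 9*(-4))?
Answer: -1/13 ≈ -0.076923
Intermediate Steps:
1/((-12 + 35) + 9*(-4)) = 1/(23 - 36) = 1/(-13) = -1/13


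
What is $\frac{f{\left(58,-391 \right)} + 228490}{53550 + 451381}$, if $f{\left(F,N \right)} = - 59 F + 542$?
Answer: $\frac{32230}{72133} \approx 0.44681$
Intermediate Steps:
$f{\left(F,N \right)} = 542 - 59 F$
$\frac{f{\left(58,-391 \right)} + 228490}{53550 + 451381} = \frac{\left(542 - 3422\right) + 228490}{53550 + 451381} = \frac{\left(542 - 3422\right) + 228490}{504931} = \left(-2880 + 228490\right) \frac{1}{504931} = 225610 \cdot \frac{1}{504931} = \frac{32230}{72133}$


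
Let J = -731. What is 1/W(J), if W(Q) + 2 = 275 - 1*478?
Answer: -1/205 ≈ -0.0048781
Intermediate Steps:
W(Q) = -205 (W(Q) = -2 + (275 - 1*478) = -2 + (275 - 478) = -2 - 203 = -205)
1/W(J) = 1/(-205) = -1/205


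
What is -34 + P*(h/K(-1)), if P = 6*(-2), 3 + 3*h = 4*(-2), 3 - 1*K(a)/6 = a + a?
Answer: -488/15 ≈ -32.533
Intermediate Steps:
K(a) = 18 - 12*a (K(a) = 18 - 6*(a + a) = 18 - 12*a)
h = -11/3 (h = -1 + (4*(-2))/3 = -1 + (⅓)*(-8) = -1 - 8/3 = -11/3 ≈ -3.6667)
P = -12
-34 + P*(h/K(-1)) = -34 - (-44)/(18 - 12*(-1)) = -34 - (-44)/(18 + 12) = -34 - (-44)/30 = -34 - 12*(-11/90) = -34 + 22/15 = -488/15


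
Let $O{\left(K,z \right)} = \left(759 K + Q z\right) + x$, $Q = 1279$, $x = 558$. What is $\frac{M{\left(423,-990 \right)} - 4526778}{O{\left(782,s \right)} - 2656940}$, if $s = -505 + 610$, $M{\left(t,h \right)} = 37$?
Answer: $\frac{4526741}{1928549} \approx 2.3472$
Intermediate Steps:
$s = 105$
$O{\left(K,z \right)} = 558 + 759 K + 1279 z$ ($O{\left(K,z \right)} = \left(759 K + 1279 z\right) + 558 = 558 + 759 K + 1279 z$)
$\frac{M{\left(423,-990 \right)} - 4526778}{O{\left(782,s \right)} - 2656940} = \frac{37 - 4526778}{\left(558 + 759 \cdot 782 + 1279 \cdot 105\right) - 2656940} = - \frac{4526741}{\left(558 + 593538 + 134295\right) - 2656940} = - \frac{4526741}{728391 - 2656940} = - \frac{4526741}{-1928549} = \left(-4526741\right) \left(- \frac{1}{1928549}\right) = \frac{4526741}{1928549}$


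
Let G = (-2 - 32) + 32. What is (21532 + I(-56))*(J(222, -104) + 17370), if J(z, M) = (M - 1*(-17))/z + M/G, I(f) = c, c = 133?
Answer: 27930496335/74 ≈ 3.7744e+8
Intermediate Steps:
G = -2 (G = -34 + 32 = -2)
I(f) = 133
J(z, M) = -M/2 + (17 + M)/z (J(z, M) = (M - 1*(-17))/z + M/(-2) = (M + 17)/z + M*(-1/2) = (17 + M)/z - M/2 = -M/2 + (17 + M)/z)
(21532 + I(-56))*(J(222, -104) + 17370) = (21532 + 133)*((17 - 104 - 1/2*(-104)*222)/222 + 17370) = 21665*((17 - 104 + 11544)/222 + 17370) = 21665*((1/222)*11457 + 17370) = 21665*(3819/74 + 17370) = 21665*(1289199/74) = 27930496335/74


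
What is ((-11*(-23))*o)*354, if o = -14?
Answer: -1253868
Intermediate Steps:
((-11*(-23))*o)*354 = (-11*(-23)*(-14))*354 = (253*(-14))*354 = -3542*354 = -1253868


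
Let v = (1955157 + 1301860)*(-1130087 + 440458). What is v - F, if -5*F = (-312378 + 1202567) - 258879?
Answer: -2246133250431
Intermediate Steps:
v = -2246133376693 (v = 3257017*(-689629) = -2246133376693)
F = -126262 (F = -((-312378 + 1202567) - 258879)/5 = -(890189 - 258879)/5 = -1/5*631310 = -126262)
v - F = -2246133376693 - 1*(-126262) = -2246133376693 + 126262 = -2246133250431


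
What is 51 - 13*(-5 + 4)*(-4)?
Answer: -1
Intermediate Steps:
51 - 13*(-5 + 4)*(-4) = 51 - (-13)*(-4) = 51 - 13*4 = 51 - 52 = -1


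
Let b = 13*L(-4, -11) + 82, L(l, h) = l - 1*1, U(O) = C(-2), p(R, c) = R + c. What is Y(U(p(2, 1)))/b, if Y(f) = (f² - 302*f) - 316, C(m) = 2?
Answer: -916/17 ≈ -53.882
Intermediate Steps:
U(O) = 2
L(l, h) = -1 + l (L(l, h) = l - 1 = -1 + l)
b = 17 (b = 13*(-1 - 4) + 82 = 13*(-5) + 82 = -65 + 82 = 17)
Y(f) = -316 + f² - 302*f
Y(U(p(2, 1)))/b = (-316 + 2² - 302*2)/17 = (-316 + 4 - 604)*(1/17) = -916*1/17 = -916/17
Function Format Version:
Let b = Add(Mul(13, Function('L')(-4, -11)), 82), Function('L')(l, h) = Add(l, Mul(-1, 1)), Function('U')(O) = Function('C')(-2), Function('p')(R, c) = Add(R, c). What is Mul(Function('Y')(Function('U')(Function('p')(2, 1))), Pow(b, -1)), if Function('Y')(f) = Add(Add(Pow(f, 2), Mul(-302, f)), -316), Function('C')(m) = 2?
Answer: Rational(-916, 17) ≈ -53.882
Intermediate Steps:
Function('U')(O) = 2
Function('L')(l, h) = Add(-1, l) (Function('L')(l, h) = Add(l, -1) = Add(-1, l))
b = 17 (b = Add(Mul(13, Add(-1, -4)), 82) = Add(Mul(13, -5), 82) = Add(-65, 82) = 17)
Function('Y')(f) = Add(-316, Pow(f, 2), Mul(-302, f))
Mul(Function('Y')(Function('U')(Function('p')(2, 1))), Pow(b, -1)) = Mul(Add(-316, Pow(2, 2), Mul(-302, 2)), Pow(17, -1)) = Mul(Add(-316, 4, -604), Rational(1, 17)) = Mul(-916, Rational(1, 17)) = Rational(-916, 17)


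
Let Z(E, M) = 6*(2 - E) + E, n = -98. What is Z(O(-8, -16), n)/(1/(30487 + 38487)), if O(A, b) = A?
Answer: 3586648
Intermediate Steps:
Z(E, M) = 12 - 5*E (Z(E, M) = (12 - 6*E) + E = 12 - 5*E)
Z(O(-8, -16), n)/(1/(30487 + 38487)) = (12 - 5*(-8))/(1/(30487 + 38487)) = (12 + 40)/(1/68974) = 52/(1/68974) = 52*68974 = 3586648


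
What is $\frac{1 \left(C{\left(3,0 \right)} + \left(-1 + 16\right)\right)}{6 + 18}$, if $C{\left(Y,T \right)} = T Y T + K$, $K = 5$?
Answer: $\frac{5}{6} \approx 0.83333$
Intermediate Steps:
$C{\left(Y,T \right)} = 5 + Y T^{2}$ ($C{\left(Y,T \right)} = T Y T + 5 = Y T^{2} + 5 = 5 + Y T^{2}$)
$\frac{1 \left(C{\left(3,0 \right)} + \left(-1 + 16\right)\right)}{6 + 18} = \frac{1 \left(\left(5 + 3 \cdot 0^{2}\right) + \left(-1 + 16\right)\right)}{6 + 18} = \frac{1 \left(\left(5 + 3 \cdot 0\right) + 15\right)}{24} = \frac{1 \left(\left(5 + 0\right) + 15\right)}{24} = \frac{1 \left(5 + 15\right)}{24} = \frac{1 \cdot 20}{24} = \frac{1}{24} \cdot 20 = \frac{5}{6}$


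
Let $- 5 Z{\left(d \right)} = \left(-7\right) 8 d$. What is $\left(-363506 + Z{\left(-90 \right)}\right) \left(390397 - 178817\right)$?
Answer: $-77123872120$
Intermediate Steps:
$Z{\left(d \right)} = \frac{56 d}{5}$ ($Z{\left(d \right)} = - \frac{\left(-7\right) 8 d}{5} = - \frac{\left(-56\right) d}{5} = \frac{56 d}{5}$)
$\left(-363506 + Z{\left(-90 \right)}\right) \left(390397 - 178817\right) = \left(-363506 + \frac{56}{5} \left(-90\right)\right) \left(390397 - 178817\right) = \left(-363506 - 1008\right) 211580 = \left(-364514\right) 211580 = -77123872120$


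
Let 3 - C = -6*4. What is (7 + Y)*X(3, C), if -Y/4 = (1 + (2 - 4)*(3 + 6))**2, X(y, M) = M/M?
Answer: -1149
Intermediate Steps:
C = 27 (C = 3 - (-6)*4 = 3 - 1*(-24) = 3 + 24 = 27)
X(y, M) = 1
Y = -1156 (Y = -4*(1 + (2 - 4)*(3 + 6))**2 = -4*(1 - 2*9)**2 = -4*(1 - 18)**2 = -4*(-17)**2 = -4*289 = -1156)
(7 + Y)*X(3, C) = (7 - 1156)*1 = -1149*1 = -1149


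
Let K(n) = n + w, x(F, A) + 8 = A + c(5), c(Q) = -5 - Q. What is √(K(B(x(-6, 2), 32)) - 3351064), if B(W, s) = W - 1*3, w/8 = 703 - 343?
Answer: I*√3348203 ≈ 1829.8*I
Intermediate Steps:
w = 2880 (w = 8*(703 - 343) = 8*360 = 2880)
x(F, A) = -18 + A (x(F, A) = -8 + (A + (-5 - 1*5)) = -8 + (A + (-5 - 5)) = -8 + (A - 10) = -8 + (-10 + A) = -18 + A)
B(W, s) = -3 + W (B(W, s) = W - 3 = -3 + W)
K(n) = 2880 + n (K(n) = n + 2880 = 2880 + n)
√(K(B(x(-6, 2), 32)) - 3351064) = √((2880 + (-3 + (-18 + 2))) - 3351064) = √((2880 + (-3 - 16)) - 3351064) = √((2880 - 19) - 3351064) = √(2861 - 3351064) = √(-3348203) = I*√3348203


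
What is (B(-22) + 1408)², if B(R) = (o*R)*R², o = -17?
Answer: 33278515776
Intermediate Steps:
B(R) = -17*R³ (B(R) = (-17*R)*R² = -17*R³)
(B(-22) + 1408)² = (-17*(-22)³ + 1408)² = (-17*(-10648) + 1408)² = (181016 + 1408)² = 182424² = 33278515776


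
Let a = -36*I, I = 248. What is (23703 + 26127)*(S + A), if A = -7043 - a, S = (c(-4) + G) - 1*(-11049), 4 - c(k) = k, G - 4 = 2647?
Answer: 776999190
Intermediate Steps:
G = 2651 (G = 4 + 2647 = 2651)
c(k) = 4 - k
a = -8928 (a = -36*248 = -8928)
S = 13708 (S = ((4 - 1*(-4)) + 2651) - 1*(-11049) = ((4 + 4) + 2651) + 11049 = (8 + 2651) + 11049 = 2659 + 11049 = 13708)
A = 1885 (A = -7043 - 1*(-8928) = -7043 + 8928 = 1885)
(23703 + 26127)*(S + A) = (23703 + 26127)*(13708 + 1885) = 49830*15593 = 776999190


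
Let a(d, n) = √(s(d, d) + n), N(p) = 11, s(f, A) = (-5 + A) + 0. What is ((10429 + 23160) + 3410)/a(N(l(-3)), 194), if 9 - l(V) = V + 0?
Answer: 36999*√2/20 ≈ 2616.2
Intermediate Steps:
l(V) = 9 - V (l(V) = 9 - (V + 0) = 9 - V)
s(f, A) = -5 + A
a(d, n) = √(-5 + d + n) (a(d, n) = √((-5 + d) + n) = √(-5 + d + n))
((10429 + 23160) + 3410)/a(N(l(-3)), 194) = ((10429 + 23160) + 3410)/(√(-5 + 11 + 194)) = (33589 + 3410)/(√200) = 36999/((10*√2)) = 36999*(√2/20) = 36999*√2/20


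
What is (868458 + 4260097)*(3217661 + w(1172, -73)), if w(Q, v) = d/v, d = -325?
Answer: 1204644119699790/73 ≈ 1.6502e+13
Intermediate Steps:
w(Q, v) = -325/v
(868458 + 4260097)*(3217661 + w(1172, -73)) = (868458 + 4260097)*(3217661 - 325/(-73)) = 5128555*(3217661 - 325*(-1/73)) = 5128555*(3217661 + 325/73) = 5128555*(234889578/73) = 1204644119699790/73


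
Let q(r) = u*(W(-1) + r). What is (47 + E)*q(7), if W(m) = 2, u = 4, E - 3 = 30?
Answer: 2880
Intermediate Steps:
E = 33 (E = 3 + 30 = 33)
q(r) = 8 + 4*r (q(r) = 4*(2 + r) = 8 + 4*r)
(47 + E)*q(7) = (47 + 33)*(8 + 4*7) = 80*(8 + 28) = 80*36 = 2880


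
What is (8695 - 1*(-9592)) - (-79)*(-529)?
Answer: -23504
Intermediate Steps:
(8695 - 1*(-9592)) - (-79)*(-529) = (8695 + 9592) - 1*41791 = 18287 - 41791 = -23504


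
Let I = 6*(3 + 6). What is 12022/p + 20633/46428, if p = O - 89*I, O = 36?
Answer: -1445717/696420 ≈ -2.0759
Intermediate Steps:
I = 54 (I = 6*9 = 54)
p = -4770 (p = 36 - 89*54 = 36 - 4806 = -4770)
12022/p + 20633/46428 = 12022/(-4770) + 20633/46428 = 12022*(-1/4770) + 20633*(1/46428) = -6011/2385 + 20633/46428 = -1445717/696420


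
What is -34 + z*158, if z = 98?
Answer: 15450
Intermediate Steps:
-34 + z*158 = -34 + 98*158 = -34 + 15484 = 15450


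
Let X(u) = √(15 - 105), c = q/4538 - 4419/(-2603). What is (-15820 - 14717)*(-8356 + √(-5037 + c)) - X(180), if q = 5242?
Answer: 255167172 - 3*I*√10 - 1129869*I*√128274340632955/5906207 ≈ 2.5517e+8 - 2.1667e+6*I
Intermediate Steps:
c = 16849174/5906207 (c = 5242/4538 - 4419/(-2603) = 5242*(1/4538) - 4419*(-1/2603) = 2621/2269 + 4419/2603 = 16849174/5906207 ≈ 2.8528)
X(u) = 3*I*√10 (X(u) = √(-90) = 3*I*√10)
(-15820 - 14717)*(-8356 + √(-5037 + c)) - X(180) = (-15820 - 14717)*(-8356 + √(-5037 + 16849174/5906207)) - 3*I*√10 = -30537*(-8356 + √(-29732715485/5906207)) - 3*I*√10 = -30537*(-8356 + 37*I*√128274340632955/5906207) - 3*I*√10 = (255167172 - 1129869*I*√128274340632955/5906207) - 3*I*√10 = 255167172 - 3*I*√10 - 1129869*I*√128274340632955/5906207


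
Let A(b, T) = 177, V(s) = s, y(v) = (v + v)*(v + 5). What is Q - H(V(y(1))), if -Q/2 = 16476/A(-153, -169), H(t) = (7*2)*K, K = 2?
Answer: -12636/59 ≈ -214.17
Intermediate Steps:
y(v) = 2*v*(5 + v) (y(v) = (2*v)*(5 + v) = 2*v*(5 + v))
H(t) = 28 (H(t) = (7*2)*2 = 14*2 = 28)
Q = -10984/59 (Q = -32952/177 = -2*5492/59 = -10984/59 ≈ -186.17)
Q - H(V(y(1))) = -10984/59 - 1*28 = -10984/59 - 28 = -12636/59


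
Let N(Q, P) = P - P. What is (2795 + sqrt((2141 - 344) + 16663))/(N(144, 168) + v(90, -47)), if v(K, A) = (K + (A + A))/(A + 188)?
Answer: -394095/4 - 141*sqrt(4615)/2 ≈ -1.0331e+5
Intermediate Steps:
N(Q, P) = 0
v(K, A) = (K + 2*A)/(188 + A)
(2795 + sqrt((2141 - 344) + 16663))/(N(144, 168) + v(90, -47)) = (2795 + sqrt((2141 - 344) + 16663))/(0 + (90 + 2*(-47))/(188 - 47)) = (2795 + sqrt(1797 + 16663))/(0 + (90 - 94)/141) = (2795 + sqrt(18460))/(0 + (1/141)*(-4)) = (2795 + 2*sqrt(4615))/(0 - 4/141) = (2795 + 2*sqrt(4615))/(-4/141) = (2795 + 2*sqrt(4615))*(-141/4) = -394095/4 - 141*sqrt(4615)/2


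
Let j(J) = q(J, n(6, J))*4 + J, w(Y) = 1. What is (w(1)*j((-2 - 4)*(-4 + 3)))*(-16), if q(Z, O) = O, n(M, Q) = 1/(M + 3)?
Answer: -928/9 ≈ -103.11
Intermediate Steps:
n(M, Q) = 1/(3 + M)
j(J) = 4/9 + J (j(J) = 4/(3 + 6) + J = 4/9 + J)
(w(1)*j((-2 - 4)*(-4 + 3)))*(-16) = (1*(4/9 + (-2 - 4)*(-4 + 3)))*(-16) = (1*(4/9 - 6*(-1)))*(-16) = (1*(4/9 + 6))*(-16) = (1*(58/9))*(-16) = (58/9)*(-16) = -928/9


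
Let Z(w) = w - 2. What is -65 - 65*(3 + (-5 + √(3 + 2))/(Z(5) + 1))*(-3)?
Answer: 1105/4 + 195*√5/4 ≈ 385.26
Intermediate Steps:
Z(w) = -2 + w
-65 - 65*(3 + (-5 + √(3 + 2))/(Z(5) + 1))*(-3) = -65 - 65*(3 + (-5 + √(3 + 2))/((-2 + 5) + 1))*(-3) = -65 - 65*(3 + (-5 + √5)/(3 + 1))*(-3) = -65 - 65*(3 + (-5 + √5)/4)*(-3) = -65 - 65*(3 + (-5 + √5)*(¼))*(-3) = -65 - 65*(3 + (-5/4 + √5/4))*(-3) = -65 - 65*(7/4 + √5/4)*(-3) = -65 - 65*(-21/4 - 3*√5/4) = -65 + (1365/4 + 195*√5/4) = 1105/4 + 195*√5/4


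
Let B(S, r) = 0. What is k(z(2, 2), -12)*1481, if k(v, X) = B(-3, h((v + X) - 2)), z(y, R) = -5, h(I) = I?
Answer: 0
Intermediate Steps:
k(v, X) = 0
k(z(2, 2), -12)*1481 = 0*1481 = 0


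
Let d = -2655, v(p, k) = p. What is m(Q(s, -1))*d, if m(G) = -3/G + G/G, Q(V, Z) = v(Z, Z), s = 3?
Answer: -10620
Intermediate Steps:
Q(V, Z) = Z
m(G) = 1 - 3/G (m(G) = -3/G + 1 = 1 - 3/G)
m(Q(s, -1))*d = ((-3 - 1)/(-1))*(-2655) = -1*(-4)*(-2655) = 4*(-2655) = -10620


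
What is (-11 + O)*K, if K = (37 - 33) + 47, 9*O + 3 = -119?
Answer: -3757/3 ≈ -1252.3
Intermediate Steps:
O = -122/9 (O = -⅓ + (⅑)*(-119) = -⅓ - 119/9 = -122/9 ≈ -13.556)
K = 51 (K = 4 + 47 = 51)
(-11 + O)*K = (-11 - 122/9)*51 = -221/9*51 = -3757/3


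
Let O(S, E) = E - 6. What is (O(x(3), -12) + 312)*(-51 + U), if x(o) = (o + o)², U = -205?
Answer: -75264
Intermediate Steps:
x(o) = 4*o² (x(o) = (2*o)² = 4*o²)
O(S, E) = -6 + E
(O(x(3), -12) + 312)*(-51 + U) = ((-6 - 12) + 312)*(-51 - 205) = (-18 + 312)*(-256) = 294*(-256) = -75264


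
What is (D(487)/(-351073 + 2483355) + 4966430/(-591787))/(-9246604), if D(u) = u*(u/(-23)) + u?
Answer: 8703564238207/9584338081054596826 ≈ 9.0810e-7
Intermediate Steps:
D(u) = u - u²/23 (D(u) = u*(u*(-1/23)) + u = u*(-u/23) + u = -u²/23 + u = u - u²/23)
(D(487)/(-351073 + 2483355) + 4966430/(-591787))/(-9246604) = (((1/23)*487*(23 - 1*487))/(-351073 + 2483355) + 4966430/(-591787))/(-9246604) = (((1/23)*487*(23 - 487))/2132282 + 4966430*(-1/591787))*(-1/9246604) = (((1/23)*487*(-464))*(1/2132282) - 709490/84541)*(-1/9246604) = (-225968/23*1/2132282 - 709490/84541)*(-1/9246604) = (-112984/24521243 - 709490/84541)*(-1/9246604) = -17407128476414/2073050404463*(-1/9246604) = 8703564238207/9584338081054596826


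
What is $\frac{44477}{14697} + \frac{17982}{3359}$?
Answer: $\frac{413679697}{49367223} \approx 8.3796$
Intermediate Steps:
$\frac{44477}{14697} + \frac{17982}{3359} = \frac{413679697}{49367223}$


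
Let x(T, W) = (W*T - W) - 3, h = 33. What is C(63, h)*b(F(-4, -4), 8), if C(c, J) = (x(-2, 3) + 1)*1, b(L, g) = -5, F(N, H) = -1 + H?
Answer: 55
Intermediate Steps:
x(T, W) = -3 - W + T*W (x(T, W) = (T*W - W) - 3 = (-W + T*W) - 3 = -3 - W + T*W)
C(c, J) = -11 (C(c, J) = ((-3 - 1*3 - 2*3) + 1)*1 = ((-3 - 3 - 6) + 1)*1 = (-12 + 1)*1 = -11*1 = -11)
C(63, h)*b(F(-4, -4), 8) = -11*(-5) = 55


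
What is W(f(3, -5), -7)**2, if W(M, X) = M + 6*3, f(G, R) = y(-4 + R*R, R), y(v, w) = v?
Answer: 1521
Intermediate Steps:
f(G, R) = -4 + R**2 (f(G, R) = -4 + R*R = -4 + R**2)
W(M, X) = 18 + M (W(M, X) = M + 18 = 18 + M)
W(f(3, -5), -7)**2 = (18 + (-4 + (-5)**2))**2 = (18 + (-4 + 25))**2 = (18 + 21)**2 = 39**2 = 1521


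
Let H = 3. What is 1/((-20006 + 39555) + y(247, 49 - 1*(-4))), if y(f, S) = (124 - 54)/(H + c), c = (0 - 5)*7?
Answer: 16/312749 ≈ 5.1159e-5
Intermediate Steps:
c = -35 (c = -5*7 = -35)
y(f, S) = -35/16 (y(f, S) = (124 - 54)/(3 - 35) = 70/(-32) = 70*(-1/32) = -35/16)
1/((-20006 + 39555) + y(247, 49 - 1*(-4))) = 1/((-20006 + 39555) - 35/16) = 1/(19549 - 35/16) = 1/(312749/16) = 16/312749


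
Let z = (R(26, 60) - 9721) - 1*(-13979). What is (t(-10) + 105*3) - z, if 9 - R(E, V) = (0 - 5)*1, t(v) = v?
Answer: -3967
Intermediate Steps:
R(E, V) = 14 (R(E, V) = 9 - (0 - 5) = 9 - (-5) = 9 - 1*(-5) = 9 + 5 = 14)
z = 4272 (z = (14 - 9721) - 1*(-13979) = -9707 + 13979 = 4272)
(t(-10) + 105*3) - z = (-10 + 105*3) - 1*4272 = (-10 + 315) - 4272 = 305 - 4272 = -3967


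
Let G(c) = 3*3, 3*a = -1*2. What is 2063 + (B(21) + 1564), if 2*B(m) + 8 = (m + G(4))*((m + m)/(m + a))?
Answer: 222893/61 ≈ 3654.0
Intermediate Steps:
a = -⅔ (a = (-1*2)/3 = (⅓)*(-2) = -⅔ ≈ -0.66667)
G(c) = 9
B(m) = -4 + m*(9 + m)/(-⅔ + m) (B(m) = -4 + ((m + 9)*((m + m)/(m - ⅔)))/2 = -4 + ((9 + m)*((2*m)/(-⅔ + m)))/2 = -4 + ((9 + m)*(2*m/(-⅔ + m)))/2 = -4 + (2*m*(9 + m)/(-⅔ + m))/2 = -4 + m*(9 + m)/(-⅔ + m))
2063 + (B(21) + 1564) = 2063 + ((8 + 3*21² + 15*21)/(-2 + 3*21) + 1564) = 2063 + ((8 + 3*441 + 315)/(-2 + 63) + 1564) = 2063 + ((8 + 1323 + 315)/61 + 1564) = 2063 + ((1/61)*1646 + 1564) = 2063 + (1646/61 + 1564) = 2063 + 97050/61 = 222893/61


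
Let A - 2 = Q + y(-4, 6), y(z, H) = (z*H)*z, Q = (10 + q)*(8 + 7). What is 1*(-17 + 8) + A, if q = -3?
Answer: 194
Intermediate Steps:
Q = 105 (Q = (10 - 3)*(8 + 7) = 7*15 = 105)
y(z, H) = H*z² (y(z, H) = (H*z)*z = H*z²)
A = 203 (A = 2 + (105 + 6*(-4)²) = 2 + (105 + 6*16) = 2 + (105 + 96) = 2 + 201 = 203)
1*(-17 + 8) + A = 1*(-17 + 8) + 203 = 1*(-9) + 203 = -9 + 203 = 194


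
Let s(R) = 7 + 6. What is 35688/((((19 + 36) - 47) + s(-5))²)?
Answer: 11896/147 ≈ 80.925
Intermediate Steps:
s(R) = 13
35688/((((19 + 36) - 47) + s(-5))²) = 35688/((((19 + 36) - 47) + 13)²) = 35688/(((55 - 47) + 13)²) = 35688/((8 + 13)²) = 35688/(21²) = 35688/441 = 35688*(1/441) = 11896/147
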